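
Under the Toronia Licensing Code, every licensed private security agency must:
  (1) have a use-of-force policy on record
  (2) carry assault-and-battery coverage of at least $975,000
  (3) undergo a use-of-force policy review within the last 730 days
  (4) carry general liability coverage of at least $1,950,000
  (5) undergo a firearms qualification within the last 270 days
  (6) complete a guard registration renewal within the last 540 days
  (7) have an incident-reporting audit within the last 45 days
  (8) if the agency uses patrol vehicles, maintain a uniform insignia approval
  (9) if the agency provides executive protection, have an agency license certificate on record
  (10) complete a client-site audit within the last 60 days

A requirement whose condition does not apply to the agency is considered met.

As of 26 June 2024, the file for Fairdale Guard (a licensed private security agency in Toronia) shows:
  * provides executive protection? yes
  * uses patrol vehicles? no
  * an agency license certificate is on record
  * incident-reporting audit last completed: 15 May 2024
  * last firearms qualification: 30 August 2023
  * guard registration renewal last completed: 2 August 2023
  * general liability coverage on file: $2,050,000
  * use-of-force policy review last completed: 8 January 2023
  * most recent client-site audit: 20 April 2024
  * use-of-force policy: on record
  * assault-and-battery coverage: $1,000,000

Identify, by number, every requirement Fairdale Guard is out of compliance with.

5, 10

1. use-of-force policy present → met
2. assault-and-battery coverage $1,000,000 ≥ $975,000 → met
3. use-of-force policy review 535 days ago vs limit 730 → met
4. general liability coverage $2,050,000 ≥ $1,950,000 → met
5. firearms qualification 301 days ago vs limit 270 → not met
6. guard registration renewal 329 days ago vs limit 540 → met
7. incident-reporting audit 42 days ago vs limit 45 → met
8. condition 'uses patrol vehicles' does not hold → requirement n/a → met
9. condition 'provides executive protection' holds; agency license certificate present → met
10. client-site audit 67 days ago vs limit 60 → not met
Not met: 5, 10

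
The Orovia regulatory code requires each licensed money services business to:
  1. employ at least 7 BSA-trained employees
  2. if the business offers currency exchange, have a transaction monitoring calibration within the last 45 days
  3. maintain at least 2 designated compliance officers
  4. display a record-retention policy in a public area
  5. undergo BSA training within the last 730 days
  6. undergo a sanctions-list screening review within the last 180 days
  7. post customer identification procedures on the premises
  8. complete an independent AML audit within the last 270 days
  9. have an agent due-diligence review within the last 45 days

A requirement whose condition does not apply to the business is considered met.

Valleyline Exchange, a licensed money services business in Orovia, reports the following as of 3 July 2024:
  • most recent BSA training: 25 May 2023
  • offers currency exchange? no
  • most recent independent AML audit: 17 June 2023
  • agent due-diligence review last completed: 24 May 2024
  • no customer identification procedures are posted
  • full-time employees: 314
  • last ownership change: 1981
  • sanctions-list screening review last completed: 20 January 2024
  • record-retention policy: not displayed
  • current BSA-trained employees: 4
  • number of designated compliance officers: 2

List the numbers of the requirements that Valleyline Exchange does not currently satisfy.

1. BSA-trained employees 4 < 7 → not met
2. condition 'offers currency exchange' does not hold → requirement n/a → met
3. designated compliance officers 2 ≥ 2 → met
4. record-retention policy absent → not met
5. BSA training 405 days ago vs limit 730 → met
6. sanctions-list screening review 165 days ago vs limit 180 → met
7. customer identification procedures absent → not met
8. independent AML audit 382 days ago vs limit 270 → not met
9. agent due-diligence review 40 days ago vs limit 45 → met
Not met: 1, 4, 7, 8

1, 4, 7, 8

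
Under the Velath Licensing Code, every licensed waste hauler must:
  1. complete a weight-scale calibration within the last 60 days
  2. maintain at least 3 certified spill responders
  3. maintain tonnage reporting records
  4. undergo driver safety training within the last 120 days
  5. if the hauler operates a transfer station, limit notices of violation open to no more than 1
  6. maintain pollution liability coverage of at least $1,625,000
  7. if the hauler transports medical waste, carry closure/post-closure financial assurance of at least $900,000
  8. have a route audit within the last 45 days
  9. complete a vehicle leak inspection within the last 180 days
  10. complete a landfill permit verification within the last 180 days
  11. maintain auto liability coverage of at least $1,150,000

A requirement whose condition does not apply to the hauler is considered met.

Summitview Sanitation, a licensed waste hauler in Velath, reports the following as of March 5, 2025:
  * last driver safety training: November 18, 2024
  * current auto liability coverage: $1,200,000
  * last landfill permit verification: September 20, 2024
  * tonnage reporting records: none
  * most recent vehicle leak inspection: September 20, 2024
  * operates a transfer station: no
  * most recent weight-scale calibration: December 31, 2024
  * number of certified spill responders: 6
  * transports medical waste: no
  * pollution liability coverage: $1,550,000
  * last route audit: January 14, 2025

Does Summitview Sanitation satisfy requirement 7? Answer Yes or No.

Yes

7. condition 'transports medical waste' does not hold → requirement n/a → met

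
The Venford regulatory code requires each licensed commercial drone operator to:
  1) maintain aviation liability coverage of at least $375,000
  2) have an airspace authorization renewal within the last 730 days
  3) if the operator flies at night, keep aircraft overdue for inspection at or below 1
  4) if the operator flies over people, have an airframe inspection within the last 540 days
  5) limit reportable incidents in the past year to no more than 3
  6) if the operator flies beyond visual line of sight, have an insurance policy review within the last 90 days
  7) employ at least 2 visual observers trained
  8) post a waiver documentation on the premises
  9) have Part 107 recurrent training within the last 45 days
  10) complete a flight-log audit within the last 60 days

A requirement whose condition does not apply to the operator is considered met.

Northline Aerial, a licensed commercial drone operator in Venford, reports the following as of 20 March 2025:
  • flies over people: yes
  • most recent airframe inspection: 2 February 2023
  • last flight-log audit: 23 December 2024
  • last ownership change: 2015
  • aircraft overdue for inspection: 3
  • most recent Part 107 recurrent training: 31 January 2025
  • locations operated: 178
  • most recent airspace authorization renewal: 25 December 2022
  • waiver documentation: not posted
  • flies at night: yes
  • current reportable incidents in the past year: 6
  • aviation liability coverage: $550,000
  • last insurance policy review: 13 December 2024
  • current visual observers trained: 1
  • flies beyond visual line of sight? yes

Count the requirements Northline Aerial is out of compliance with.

9

1. aviation liability coverage $550,000 ≥ $375,000 → met
2. airspace authorization renewal 816 days ago vs limit 730 → not met
3. condition 'flies at night' holds; aircraft overdue for inspection 3 > 1 → not met
4. condition 'flies over people' holds; airframe inspection 777 days ago vs limit 540 → not met
5. reportable incidents in the past year 6 > 3 → not met
6. condition 'flies beyond visual line of sight' holds; insurance policy review 97 days ago vs limit 90 → not met
7. visual observers trained 1 < 2 → not met
8. waiver documentation absent → not met
9. Part 107 recurrent training 48 days ago vs limit 45 → not met
10. flight-log audit 87 days ago vs limit 60 → not met
Not met: 9 of 10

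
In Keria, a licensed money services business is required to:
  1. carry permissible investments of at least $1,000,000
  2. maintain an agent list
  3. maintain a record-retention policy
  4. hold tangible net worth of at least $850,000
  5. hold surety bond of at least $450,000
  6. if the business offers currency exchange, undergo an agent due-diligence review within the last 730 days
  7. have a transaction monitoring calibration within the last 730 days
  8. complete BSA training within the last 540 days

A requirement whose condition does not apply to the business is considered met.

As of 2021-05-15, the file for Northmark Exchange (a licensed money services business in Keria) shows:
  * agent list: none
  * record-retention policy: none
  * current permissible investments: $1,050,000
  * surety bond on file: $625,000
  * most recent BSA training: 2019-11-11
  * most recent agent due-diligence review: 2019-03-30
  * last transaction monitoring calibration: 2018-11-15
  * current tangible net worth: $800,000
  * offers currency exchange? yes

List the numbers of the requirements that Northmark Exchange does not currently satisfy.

1. permissible investments $1,050,000 ≥ $1,000,000 → met
2. agent list absent → not met
3. record-retention policy absent → not met
4. tangible net worth $800,000 < $850,000 → not met
5. surety bond $625,000 ≥ $450,000 → met
6. condition 'offers currency exchange' holds; agent due-diligence review 777 days ago vs limit 730 → not met
7. transaction monitoring calibration 912 days ago vs limit 730 → not met
8. BSA training 551 days ago vs limit 540 → not met
Not met: 2, 3, 4, 6, 7, 8

2, 3, 4, 6, 7, 8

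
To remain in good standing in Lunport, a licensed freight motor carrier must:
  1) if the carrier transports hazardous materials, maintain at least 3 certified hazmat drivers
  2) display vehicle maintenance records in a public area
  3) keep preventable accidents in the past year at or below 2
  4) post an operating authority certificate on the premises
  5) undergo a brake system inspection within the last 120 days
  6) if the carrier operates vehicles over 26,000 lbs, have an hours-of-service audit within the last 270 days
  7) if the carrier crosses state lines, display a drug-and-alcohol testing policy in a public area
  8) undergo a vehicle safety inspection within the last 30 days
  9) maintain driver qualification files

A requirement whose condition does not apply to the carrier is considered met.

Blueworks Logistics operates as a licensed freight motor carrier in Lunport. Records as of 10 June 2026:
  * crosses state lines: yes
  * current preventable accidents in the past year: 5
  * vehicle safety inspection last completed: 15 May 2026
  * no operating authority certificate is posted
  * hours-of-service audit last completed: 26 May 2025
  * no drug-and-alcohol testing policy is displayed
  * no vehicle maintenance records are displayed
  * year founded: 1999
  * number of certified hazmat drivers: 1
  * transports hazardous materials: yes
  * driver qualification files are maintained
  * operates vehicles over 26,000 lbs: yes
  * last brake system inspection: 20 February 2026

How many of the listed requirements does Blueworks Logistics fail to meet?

6

1. condition 'transports hazardous materials' holds; certified hazmat drivers 1 < 3 → not met
2. vehicle maintenance records absent → not met
3. preventable accidents in the past year 5 > 2 → not met
4. operating authority certificate absent → not met
5. brake system inspection 110 days ago vs limit 120 → met
6. condition 'operates vehicles over 26,000 lbs' holds; hours-of-service audit 380 days ago vs limit 270 → not met
7. condition 'crosses state lines' holds; drug-and-alcohol testing policy absent → not met
8. vehicle safety inspection 26 days ago vs limit 30 → met
9. driver qualification files present → met
Not met: 6 of 9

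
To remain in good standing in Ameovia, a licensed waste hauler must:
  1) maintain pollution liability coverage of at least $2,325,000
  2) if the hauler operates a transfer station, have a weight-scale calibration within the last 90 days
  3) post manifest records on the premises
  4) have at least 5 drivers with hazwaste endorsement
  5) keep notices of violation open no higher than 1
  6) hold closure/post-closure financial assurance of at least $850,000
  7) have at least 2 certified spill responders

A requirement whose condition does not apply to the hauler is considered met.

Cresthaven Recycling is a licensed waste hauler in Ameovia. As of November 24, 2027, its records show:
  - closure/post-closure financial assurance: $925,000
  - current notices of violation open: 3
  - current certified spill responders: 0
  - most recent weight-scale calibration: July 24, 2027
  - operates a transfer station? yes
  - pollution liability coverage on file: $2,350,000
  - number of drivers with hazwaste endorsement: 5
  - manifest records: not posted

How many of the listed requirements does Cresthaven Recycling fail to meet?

1. pollution liability coverage $2,350,000 ≥ $2,325,000 → met
2. condition 'operates a transfer station' holds; weight-scale calibration 123 days ago vs limit 90 → not met
3. manifest records absent → not met
4. drivers with hazwaste endorsement 5 ≥ 5 → met
5. notices of violation open 3 > 1 → not met
6. closure/post-closure financial assurance $925,000 ≥ $850,000 → met
7. certified spill responders 0 < 2 → not met
Not met: 4 of 7

4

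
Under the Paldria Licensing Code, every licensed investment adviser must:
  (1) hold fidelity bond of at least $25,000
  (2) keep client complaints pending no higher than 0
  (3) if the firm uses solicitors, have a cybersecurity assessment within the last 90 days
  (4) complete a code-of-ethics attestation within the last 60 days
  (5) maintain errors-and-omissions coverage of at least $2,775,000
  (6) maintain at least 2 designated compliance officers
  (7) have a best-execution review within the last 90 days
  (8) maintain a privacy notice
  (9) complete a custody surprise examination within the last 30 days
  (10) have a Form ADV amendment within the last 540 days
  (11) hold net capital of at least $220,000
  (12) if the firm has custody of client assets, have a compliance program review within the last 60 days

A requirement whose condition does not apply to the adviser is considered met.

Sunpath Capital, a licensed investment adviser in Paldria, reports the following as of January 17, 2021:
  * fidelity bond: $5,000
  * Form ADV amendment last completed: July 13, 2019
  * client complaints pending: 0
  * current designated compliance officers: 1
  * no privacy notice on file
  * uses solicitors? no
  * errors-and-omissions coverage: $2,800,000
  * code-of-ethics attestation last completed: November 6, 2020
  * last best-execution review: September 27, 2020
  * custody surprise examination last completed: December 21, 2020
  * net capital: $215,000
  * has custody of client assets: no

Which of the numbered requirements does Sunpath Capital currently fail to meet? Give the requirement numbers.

1. fidelity bond $5,000 < $25,000 → not met
2. client complaints pending 0 ≤ 0 → met
3. condition 'uses solicitors' does not hold → requirement n/a → met
4. code-of-ethics attestation 72 days ago vs limit 60 → not met
5. errors-and-omissions coverage $2,800,000 ≥ $2,775,000 → met
6. designated compliance officers 1 < 2 → not met
7. best-execution review 112 days ago vs limit 90 → not met
8. privacy notice absent → not met
9. custody surprise examination 27 days ago vs limit 30 → met
10. Form ADV amendment 554 days ago vs limit 540 → not met
11. net capital $215,000 < $220,000 → not met
12. condition 'has custody of client assets' does not hold → requirement n/a → met
Not met: 1, 4, 6, 7, 8, 10, 11

1, 4, 6, 7, 8, 10, 11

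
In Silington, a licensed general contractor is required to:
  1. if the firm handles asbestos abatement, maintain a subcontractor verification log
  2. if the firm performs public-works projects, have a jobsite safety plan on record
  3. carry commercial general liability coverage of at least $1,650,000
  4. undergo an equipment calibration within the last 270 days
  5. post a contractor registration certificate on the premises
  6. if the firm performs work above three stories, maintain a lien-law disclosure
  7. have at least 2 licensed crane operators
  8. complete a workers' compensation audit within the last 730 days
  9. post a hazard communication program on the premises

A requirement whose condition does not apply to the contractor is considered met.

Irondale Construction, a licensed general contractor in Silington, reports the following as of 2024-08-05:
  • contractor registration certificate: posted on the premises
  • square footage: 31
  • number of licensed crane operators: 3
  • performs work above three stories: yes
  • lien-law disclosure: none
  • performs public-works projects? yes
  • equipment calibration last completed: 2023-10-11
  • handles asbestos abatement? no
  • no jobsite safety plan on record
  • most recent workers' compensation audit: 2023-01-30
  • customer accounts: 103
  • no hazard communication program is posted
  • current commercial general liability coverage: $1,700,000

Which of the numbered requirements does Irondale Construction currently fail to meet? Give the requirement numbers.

1. condition 'handles asbestos abatement' does not hold → requirement n/a → met
2. condition 'performs public-works projects' holds; jobsite safety plan absent → not met
3. commercial general liability coverage $1,700,000 ≥ $1,650,000 → met
4. equipment calibration 299 days ago vs limit 270 → not met
5. contractor registration certificate present → met
6. condition 'performs work above three stories' holds; lien-law disclosure absent → not met
7. licensed crane operators 3 ≥ 2 → met
8. workers' compensation audit 553 days ago vs limit 730 → met
9. hazard communication program absent → not met
Not met: 2, 4, 6, 9

2, 4, 6, 9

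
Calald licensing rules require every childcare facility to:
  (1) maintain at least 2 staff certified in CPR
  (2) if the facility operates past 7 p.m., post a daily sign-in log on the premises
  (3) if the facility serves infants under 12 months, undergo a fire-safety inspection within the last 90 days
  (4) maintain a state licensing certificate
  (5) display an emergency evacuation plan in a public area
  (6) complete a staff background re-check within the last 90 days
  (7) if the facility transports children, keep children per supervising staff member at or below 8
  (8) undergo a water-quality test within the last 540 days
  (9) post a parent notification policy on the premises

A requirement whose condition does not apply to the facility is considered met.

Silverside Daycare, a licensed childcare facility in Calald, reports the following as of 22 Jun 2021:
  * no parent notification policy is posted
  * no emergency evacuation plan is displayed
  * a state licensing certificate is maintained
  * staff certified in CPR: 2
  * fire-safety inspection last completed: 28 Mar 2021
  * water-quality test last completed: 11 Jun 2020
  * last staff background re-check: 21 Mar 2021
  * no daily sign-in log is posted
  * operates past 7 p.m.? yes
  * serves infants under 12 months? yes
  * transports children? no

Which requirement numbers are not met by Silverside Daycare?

1. staff certified in CPR 2 ≥ 2 → met
2. condition 'operates past 7 p.m.' holds; daily sign-in log absent → not met
3. condition 'serves infants under 12 months' holds; fire-safety inspection 86 days ago vs limit 90 → met
4. state licensing certificate present → met
5. emergency evacuation plan absent → not met
6. staff background re-check 93 days ago vs limit 90 → not met
7. condition 'transports children' does not hold → requirement n/a → met
8. water-quality test 376 days ago vs limit 540 → met
9. parent notification policy absent → not met
Not met: 2, 5, 6, 9

2, 5, 6, 9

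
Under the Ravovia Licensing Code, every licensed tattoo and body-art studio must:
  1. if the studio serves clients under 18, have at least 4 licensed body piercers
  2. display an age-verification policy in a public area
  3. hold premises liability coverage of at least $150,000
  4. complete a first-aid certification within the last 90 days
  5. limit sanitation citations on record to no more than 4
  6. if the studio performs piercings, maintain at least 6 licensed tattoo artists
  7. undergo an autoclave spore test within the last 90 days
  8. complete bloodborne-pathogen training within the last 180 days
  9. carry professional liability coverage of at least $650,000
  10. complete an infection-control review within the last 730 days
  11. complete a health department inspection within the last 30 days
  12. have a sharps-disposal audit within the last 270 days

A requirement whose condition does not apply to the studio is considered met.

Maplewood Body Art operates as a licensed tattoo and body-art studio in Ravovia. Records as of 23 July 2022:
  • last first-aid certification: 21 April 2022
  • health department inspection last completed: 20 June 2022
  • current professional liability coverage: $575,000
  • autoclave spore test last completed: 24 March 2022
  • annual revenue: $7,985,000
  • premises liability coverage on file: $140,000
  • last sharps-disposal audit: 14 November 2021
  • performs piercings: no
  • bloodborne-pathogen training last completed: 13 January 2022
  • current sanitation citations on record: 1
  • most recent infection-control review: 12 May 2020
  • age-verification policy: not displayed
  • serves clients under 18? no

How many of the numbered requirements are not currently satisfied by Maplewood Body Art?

1. condition 'serves clients under 18' does not hold → requirement n/a → met
2. age-verification policy absent → not met
3. premises liability coverage $140,000 < $150,000 → not met
4. first-aid certification 93 days ago vs limit 90 → not met
5. sanitation citations on record 1 ≤ 4 → met
6. condition 'performs piercings' does not hold → requirement n/a → met
7. autoclave spore test 121 days ago vs limit 90 → not met
8. bloodborne-pathogen training 191 days ago vs limit 180 → not met
9. professional liability coverage $575,000 < $650,000 → not met
10. infection-control review 802 days ago vs limit 730 → not met
11. health department inspection 33 days ago vs limit 30 → not met
12. sharps-disposal audit 251 days ago vs limit 270 → met
Not met: 8 of 12

8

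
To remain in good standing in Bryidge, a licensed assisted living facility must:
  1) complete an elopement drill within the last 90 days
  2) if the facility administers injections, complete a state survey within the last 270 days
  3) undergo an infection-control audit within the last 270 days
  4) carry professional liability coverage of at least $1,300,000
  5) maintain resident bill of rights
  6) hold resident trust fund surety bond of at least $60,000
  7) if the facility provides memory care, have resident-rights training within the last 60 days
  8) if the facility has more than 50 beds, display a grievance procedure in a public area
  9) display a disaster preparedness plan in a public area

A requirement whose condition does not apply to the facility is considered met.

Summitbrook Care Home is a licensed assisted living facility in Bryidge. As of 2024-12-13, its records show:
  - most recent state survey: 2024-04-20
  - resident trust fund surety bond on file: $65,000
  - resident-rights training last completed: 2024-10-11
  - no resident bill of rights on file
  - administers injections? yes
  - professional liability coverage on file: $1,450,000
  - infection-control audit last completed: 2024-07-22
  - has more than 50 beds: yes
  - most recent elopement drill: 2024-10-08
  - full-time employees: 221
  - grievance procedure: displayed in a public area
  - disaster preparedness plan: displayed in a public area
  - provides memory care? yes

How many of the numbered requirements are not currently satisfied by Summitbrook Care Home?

1. elopement drill 66 days ago vs limit 90 → met
2. condition 'administers injections' holds; state survey 237 days ago vs limit 270 → met
3. infection-control audit 144 days ago vs limit 270 → met
4. professional liability coverage $1,450,000 ≥ $1,300,000 → met
5. resident bill of rights absent → not met
6. resident trust fund surety bond $65,000 ≥ $60,000 → met
7. condition 'provides memory care' holds; resident-rights training 63 days ago vs limit 60 → not met
8. condition 'has more than 50 beds' holds; grievance procedure present → met
9. disaster preparedness plan present → met
Not met: 2 of 9

2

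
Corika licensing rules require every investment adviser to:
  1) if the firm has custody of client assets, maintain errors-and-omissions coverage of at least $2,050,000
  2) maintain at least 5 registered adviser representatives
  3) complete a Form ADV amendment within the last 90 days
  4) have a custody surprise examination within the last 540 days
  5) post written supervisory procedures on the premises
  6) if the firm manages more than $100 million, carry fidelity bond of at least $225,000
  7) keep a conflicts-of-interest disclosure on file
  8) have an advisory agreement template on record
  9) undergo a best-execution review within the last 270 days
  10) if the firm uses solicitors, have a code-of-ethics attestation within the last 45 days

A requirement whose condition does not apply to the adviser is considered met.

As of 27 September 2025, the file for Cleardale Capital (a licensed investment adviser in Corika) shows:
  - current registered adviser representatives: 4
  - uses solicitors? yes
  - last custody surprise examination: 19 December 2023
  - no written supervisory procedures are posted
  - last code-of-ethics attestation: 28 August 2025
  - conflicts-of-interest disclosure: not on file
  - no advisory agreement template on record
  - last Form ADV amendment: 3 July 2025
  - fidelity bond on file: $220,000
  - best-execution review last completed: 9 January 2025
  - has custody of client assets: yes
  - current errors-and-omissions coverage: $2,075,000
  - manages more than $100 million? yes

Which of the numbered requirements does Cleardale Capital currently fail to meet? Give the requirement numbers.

2, 4, 5, 6, 7, 8

1. condition 'has custody of client assets' holds; errors-and-omissions coverage $2,075,000 ≥ $2,050,000 → met
2. registered adviser representatives 4 < 5 → not met
3. Form ADV amendment 86 days ago vs limit 90 → met
4. custody surprise examination 648 days ago vs limit 540 → not met
5. written supervisory procedures absent → not met
6. condition 'manages more than $100 million' holds; fidelity bond $220,000 < $225,000 → not met
7. conflicts-of-interest disclosure absent → not met
8. advisory agreement template absent → not met
9. best-execution review 261 days ago vs limit 270 → met
10. condition 'uses solicitors' holds; code-of-ethics attestation 30 days ago vs limit 45 → met
Not met: 2, 4, 5, 6, 7, 8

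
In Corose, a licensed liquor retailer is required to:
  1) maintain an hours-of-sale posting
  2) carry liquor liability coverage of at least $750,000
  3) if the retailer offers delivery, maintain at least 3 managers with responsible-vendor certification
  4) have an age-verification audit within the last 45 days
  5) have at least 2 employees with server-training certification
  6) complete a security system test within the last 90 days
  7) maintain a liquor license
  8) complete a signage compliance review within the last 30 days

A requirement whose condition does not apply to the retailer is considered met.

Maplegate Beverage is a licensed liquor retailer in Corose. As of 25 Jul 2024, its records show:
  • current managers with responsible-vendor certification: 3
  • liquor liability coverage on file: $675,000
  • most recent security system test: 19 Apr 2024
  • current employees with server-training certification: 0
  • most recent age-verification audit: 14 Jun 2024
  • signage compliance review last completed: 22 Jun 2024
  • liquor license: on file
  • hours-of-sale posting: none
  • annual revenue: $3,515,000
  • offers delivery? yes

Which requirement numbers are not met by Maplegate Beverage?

1. hours-of-sale posting absent → not met
2. liquor liability coverage $675,000 < $750,000 → not met
3. condition 'offers delivery' holds; managers with responsible-vendor certification 3 ≥ 3 → met
4. age-verification audit 41 days ago vs limit 45 → met
5. employees with server-training certification 0 < 2 → not met
6. security system test 97 days ago vs limit 90 → not met
7. liquor license present → met
8. signage compliance review 33 days ago vs limit 30 → not met
Not met: 1, 2, 5, 6, 8

1, 2, 5, 6, 8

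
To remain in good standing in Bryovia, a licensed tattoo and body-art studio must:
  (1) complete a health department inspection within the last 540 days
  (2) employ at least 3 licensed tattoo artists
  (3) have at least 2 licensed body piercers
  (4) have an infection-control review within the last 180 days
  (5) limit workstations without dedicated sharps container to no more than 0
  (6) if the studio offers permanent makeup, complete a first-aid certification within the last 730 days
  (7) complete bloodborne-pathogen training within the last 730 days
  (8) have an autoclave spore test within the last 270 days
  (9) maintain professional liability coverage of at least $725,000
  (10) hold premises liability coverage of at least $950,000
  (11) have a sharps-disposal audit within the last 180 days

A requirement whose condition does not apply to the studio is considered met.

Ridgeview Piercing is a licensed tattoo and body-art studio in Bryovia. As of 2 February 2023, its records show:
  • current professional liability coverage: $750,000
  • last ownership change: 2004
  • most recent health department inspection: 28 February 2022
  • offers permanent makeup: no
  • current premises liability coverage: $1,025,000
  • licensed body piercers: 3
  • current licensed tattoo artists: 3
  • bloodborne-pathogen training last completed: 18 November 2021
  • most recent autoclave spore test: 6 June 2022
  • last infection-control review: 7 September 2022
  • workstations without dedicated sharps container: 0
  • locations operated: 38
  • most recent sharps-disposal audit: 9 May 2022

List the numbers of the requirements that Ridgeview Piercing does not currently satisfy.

1. health department inspection 339 days ago vs limit 540 → met
2. licensed tattoo artists 3 ≥ 3 → met
3. licensed body piercers 3 ≥ 2 → met
4. infection-control review 148 days ago vs limit 180 → met
5. workstations without dedicated sharps container 0 ≤ 0 → met
6. condition 'offers permanent makeup' does not hold → requirement n/a → met
7. bloodborne-pathogen training 441 days ago vs limit 730 → met
8. autoclave spore test 241 days ago vs limit 270 → met
9. professional liability coverage $750,000 ≥ $725,000 → met
10. premises liability coverage $1,025,000 ≥ $950,000 → met
11. sharps-disposal audit 269 days ago vs limit 180 → not met
Not met: 11

11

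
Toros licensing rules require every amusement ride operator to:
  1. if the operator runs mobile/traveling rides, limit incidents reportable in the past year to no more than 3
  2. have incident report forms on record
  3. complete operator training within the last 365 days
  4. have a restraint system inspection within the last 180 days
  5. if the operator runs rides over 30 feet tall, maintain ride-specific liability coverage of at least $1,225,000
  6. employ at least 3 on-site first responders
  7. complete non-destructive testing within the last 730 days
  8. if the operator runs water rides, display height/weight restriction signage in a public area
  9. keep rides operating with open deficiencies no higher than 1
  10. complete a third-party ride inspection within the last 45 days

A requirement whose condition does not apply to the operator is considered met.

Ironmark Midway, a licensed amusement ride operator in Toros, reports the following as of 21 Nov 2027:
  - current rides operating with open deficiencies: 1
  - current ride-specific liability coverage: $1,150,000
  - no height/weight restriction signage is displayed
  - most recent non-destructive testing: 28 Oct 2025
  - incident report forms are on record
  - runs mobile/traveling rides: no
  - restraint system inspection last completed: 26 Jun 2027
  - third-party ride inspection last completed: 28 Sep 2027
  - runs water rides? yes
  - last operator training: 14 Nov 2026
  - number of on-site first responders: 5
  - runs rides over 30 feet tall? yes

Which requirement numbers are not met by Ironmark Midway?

3, 5, 7, 8, 10

1. condition 'runs mobile/traveling rides' does not hold → requirement n/a → met
2. incident report forms present → met
3. operator training 372 days ago vs limit 365 → not met
4. restraint system inspection 148 days ago vs limit 180 → met
5. condition 'runs rides over 30 feet tall' holds; ride-specific liability coverage $1,150,000 < $1,225,000 → not met
6. on-site first responders 5 ≥ 3 → met
7. non-destructive testing 754 days ago vs limit 730 → not met
8. condition 'runs water rides' holds; height/weight restriction signage absent → not met
9. rides operating with open deficiencies 1 ≤ 1 → met
10. third-party ride inspection 54 days ago vs limit 45 → not met
Not met: 3, 5, 7, 8, 10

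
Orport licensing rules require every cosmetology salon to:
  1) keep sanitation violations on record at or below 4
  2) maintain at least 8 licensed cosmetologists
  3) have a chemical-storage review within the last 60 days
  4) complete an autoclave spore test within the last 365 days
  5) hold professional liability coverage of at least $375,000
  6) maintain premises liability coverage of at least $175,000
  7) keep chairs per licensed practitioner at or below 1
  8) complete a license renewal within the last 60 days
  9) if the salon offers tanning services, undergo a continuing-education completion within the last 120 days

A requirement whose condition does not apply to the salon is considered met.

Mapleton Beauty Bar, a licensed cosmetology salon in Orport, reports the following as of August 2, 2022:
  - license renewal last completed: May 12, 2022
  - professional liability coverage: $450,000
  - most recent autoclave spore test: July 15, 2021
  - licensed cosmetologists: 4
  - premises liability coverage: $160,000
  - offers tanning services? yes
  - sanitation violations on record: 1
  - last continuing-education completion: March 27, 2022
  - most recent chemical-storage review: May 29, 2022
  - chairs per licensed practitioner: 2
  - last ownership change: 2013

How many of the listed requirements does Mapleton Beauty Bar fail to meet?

7

1. sanitation violations on record 1 ≤ 4 → met
2. licensed cosmetologists 4 < 8 → not met
3. chemical-storage review 65 days ago vs limit 60 → not met
4. autoclave spore test 383 days ago vs limit 365 → not met
5. professional liability coverage $450,000 ≥ $375,000 → met
6. premises liability coverage $160,000 < $175,000 → not met
7. chairs per licensed practitioner 2 > 1 → not met
8. license renewal 82 days ago vs limit 60 → not met
9. condition 'offers tanning services' holds; continuing-education completion 128 days ago vs limit 120 → not met
Not met: 7 of 9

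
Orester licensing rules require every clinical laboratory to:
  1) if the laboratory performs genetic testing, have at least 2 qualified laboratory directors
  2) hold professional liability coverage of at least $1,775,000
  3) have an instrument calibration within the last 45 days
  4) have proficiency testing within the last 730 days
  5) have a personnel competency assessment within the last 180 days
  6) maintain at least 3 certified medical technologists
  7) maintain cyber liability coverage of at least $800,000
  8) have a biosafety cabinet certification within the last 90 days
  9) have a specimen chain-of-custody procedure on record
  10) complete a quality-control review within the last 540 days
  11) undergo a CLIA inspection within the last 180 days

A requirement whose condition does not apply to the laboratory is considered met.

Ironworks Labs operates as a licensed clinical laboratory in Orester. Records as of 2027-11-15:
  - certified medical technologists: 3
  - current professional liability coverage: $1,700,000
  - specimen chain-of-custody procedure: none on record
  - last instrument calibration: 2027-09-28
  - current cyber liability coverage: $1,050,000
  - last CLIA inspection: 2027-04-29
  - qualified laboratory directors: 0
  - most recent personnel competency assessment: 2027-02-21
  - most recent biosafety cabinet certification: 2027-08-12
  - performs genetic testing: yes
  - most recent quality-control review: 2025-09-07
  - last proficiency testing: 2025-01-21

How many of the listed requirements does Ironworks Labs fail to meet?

1. condition 'performs genetic testing' holds; qualified laboratory directors 0 < 2 → not met
2. professional liability coverage $1,700,000 < $1,775,000 → not met
3. instrument calibration 48 days ago vs limit 45 → not met
4. proficiency testing 1028 days ago vs limit 730 → not met
5. personnel competency assessment 267 days ago vs limit 180 → not met
6. certified medical technologists 3 ≥ 3 → met
7. cyber liability coverage $1,050,000 ≥ $800,000 → met
8. biosafety cabinet certification 95 days ago vs limit 90 → not met
9. specimen chain-of-custody procedure absent → not met
10. quality-control review 799 days ago vs limit 540 → not met
11. CLIA inspection 200 days ago vs limit 180 → not met
Not met: 9 of 11

9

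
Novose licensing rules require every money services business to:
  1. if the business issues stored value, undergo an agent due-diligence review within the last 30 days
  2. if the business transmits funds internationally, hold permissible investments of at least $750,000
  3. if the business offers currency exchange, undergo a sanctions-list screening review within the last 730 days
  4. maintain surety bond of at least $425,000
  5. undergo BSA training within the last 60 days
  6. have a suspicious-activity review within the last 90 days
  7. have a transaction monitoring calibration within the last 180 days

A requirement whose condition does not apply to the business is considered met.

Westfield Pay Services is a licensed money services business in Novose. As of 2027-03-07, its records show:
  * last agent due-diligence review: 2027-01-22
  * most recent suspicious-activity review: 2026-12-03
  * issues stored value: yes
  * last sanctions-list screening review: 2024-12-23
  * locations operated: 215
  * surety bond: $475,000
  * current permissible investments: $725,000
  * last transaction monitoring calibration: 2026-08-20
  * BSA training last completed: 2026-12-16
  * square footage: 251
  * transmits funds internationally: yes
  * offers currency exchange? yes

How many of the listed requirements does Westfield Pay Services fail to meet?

1. condition 'issues stored value' holds; agent due-diligence review 44 days ago vs limit 30 → not met
2. condition 'transmits funds internationally' holds; permissible investments $725,000 < $750,000 → not met
3. condition 'offers currency exchange' holds; sanctions-list screening review 804 days ago vs limit 730 → not met
4. surety bond $475,000 ≥ $425,000 → met
5. BSA training 81 days ago vs limit 60 → not met
6. suspicious-activity review 94 days ago vs limit 90 → not met
7. transaction monitoring calibration 199 days ago vs limit 180 → not met
Not met: 6 of 7

6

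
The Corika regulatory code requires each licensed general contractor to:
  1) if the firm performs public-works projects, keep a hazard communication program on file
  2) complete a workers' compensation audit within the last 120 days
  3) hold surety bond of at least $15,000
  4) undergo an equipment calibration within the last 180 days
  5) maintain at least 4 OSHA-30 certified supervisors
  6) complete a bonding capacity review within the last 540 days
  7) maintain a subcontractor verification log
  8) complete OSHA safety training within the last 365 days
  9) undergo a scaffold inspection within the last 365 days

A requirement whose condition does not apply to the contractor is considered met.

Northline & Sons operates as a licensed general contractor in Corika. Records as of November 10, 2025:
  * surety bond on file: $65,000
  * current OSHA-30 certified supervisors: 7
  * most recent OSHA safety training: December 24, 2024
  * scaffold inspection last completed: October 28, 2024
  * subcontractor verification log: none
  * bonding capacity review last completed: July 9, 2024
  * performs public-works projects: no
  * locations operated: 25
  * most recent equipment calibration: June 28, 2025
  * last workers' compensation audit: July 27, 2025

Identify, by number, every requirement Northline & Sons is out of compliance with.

7, 9

1. condition 'performs public-works projects' does not hold → requirement n/a → met
2. workers' compensation audit 106 days ago vs limit 120 → met
3. surety bond $65,000 ≥ $15,000 → met
4. equipment calibration 135 days ago vs limit 180 → met
5. OSHA-30 certified supervisors 7 ≥ 4 → met
6. bonding capacity review 489 days ago vs limit 540 → met
7. subcontractor verification log absent → not met
8. OSHA safety training 321 days ago vs limit 365 → met
9. scaffold inspection 378 days ago vs limit 365 → not met
Not met: 7, 9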